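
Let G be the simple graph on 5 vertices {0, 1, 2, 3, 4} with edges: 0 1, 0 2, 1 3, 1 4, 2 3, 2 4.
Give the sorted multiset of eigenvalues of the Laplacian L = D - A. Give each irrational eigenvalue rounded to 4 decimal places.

Reading degrees in the order [0, 1, 2, 3, 4] gives [2, 3, 3, 2, 2]; set D = diag(2, 3, 3, 2, 2) and form L = D - A. Since every row of L sums to 0, the all-ones vector is in the kernel and 0 is an eigenvalue. The single zero eigenvalue shows the graph is connected.

[0, 2, 2, 3, 5]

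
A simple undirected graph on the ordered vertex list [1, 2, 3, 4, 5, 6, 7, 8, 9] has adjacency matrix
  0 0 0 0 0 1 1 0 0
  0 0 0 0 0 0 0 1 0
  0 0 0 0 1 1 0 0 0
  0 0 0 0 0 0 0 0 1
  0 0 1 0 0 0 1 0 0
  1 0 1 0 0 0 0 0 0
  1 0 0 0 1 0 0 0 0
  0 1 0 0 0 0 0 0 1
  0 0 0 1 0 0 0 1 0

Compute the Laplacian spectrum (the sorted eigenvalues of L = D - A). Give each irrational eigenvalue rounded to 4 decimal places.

Reading degrees in the order [1, 2, 3, 4, 5, 6, 7, 8, 9] gives [2, 1, 2, 1, 2, 2, 2, 2, 2]; set D = diag(2, 1, 2, 1, 2, 2, 2, 2, 2) and form L = D - A. The multiplicity of 0 as a Laplacian eigenvalue equals the number of connected components. The 2 zero eigenvalues correspond to the 2 connected components. The largest eigenvalue, 3.6180, is at most the vertex count 9. There are 2 zeros in the spectrum, matching the 2 components.

[0, 0, 0.5858, 1.3820, 1.3820, 2, 3.4142, 3.6180, 3.6180]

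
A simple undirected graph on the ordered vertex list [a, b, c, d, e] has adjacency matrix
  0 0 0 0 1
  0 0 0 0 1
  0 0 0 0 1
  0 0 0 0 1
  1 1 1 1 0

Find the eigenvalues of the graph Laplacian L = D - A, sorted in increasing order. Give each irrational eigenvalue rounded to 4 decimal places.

Reading degrees in the order [a, b, c, d, e] gives [1, 1, 1, 1, 4]; set D = diag(1, 1, 1, 1, 4) and form L = D - A. Diagonalising L (or applying a numerical eigensolver to the 5x5 matrix) gives the spectrum above. The single zero eigenvalue shows the graph is connected. The eigenvalues sum to 8, which equals trace(L) = 2|E|.

[0, 1, 1, 1, 5]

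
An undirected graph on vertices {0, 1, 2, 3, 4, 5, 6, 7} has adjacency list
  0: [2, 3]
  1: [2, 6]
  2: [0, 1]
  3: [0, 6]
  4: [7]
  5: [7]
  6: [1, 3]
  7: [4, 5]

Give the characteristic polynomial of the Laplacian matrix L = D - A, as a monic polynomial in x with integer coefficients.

Each diagonal entry of L is the vertex degree and each off-diagonal entry is -1 where an edge is present, 0 otherwise; in the order [0, 1, 2, 3, 4, 5, 6, 7] the diagonal is [2, 2, 2, 2, 1, 1, 2, 2]. Computing det(xI - L) by cofactor expansion (or equivalently via sum-over-permutations) gives x^8 - 14x^7 + 78x^6 - 220x^5 + 330x^4 - 250x^3 + 75x^2. The coefficient of x^7 equals -trace(L) = -14, matching the sum of degrees. There are 2 zeros in the spectrum, matching the 2 components.

x^8 - 14x^7 + 78x^6 - 220x^5 + 330x^4 - 250x^3 + 75x^2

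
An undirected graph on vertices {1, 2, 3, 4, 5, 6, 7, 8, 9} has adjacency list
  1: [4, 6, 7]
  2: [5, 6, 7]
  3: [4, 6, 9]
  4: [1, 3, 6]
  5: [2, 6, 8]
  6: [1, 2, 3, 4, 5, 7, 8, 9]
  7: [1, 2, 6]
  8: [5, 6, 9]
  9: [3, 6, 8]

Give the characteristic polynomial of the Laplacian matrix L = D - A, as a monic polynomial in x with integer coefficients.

x^9 - 32x^8 + 428x^7 - 3136x^6 + 13786x^5 - 37232x^4 + 60276x^3 - 53424x^2 + 19845x

Each diagonal entry of L is the vertex degree and each off-diagonal entry is -1 where an edge is present, 0 otherwise; in the order [1, 2, 3, 4, 5, 6, 7, 8, 9] the diagonal is [3, 3, 3, 3, 3, 8, 3, 3, 3]. L has integer entries, so p(x) = det(xI - L) has integer coefficients. Expanding the determinant yields x^9 - 32x^8 + 428x^7 - 3136x^6 + 13786x^5 - 37232x^4 + 60276x^3 - 53424x^2 + 19845x. The constant term is 0 because L is singular (the all-ones vector lies in its kernel). The largest eigenvalue, 9, is at most the vertex count 9.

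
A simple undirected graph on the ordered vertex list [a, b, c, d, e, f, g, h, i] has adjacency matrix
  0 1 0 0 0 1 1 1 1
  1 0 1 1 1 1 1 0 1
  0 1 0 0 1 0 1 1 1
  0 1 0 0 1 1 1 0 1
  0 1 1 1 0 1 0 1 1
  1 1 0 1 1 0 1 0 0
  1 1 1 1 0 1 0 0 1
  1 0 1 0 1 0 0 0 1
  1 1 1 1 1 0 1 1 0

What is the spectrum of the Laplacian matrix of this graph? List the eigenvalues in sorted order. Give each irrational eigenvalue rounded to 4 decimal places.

With the vertex order [a, b, c, d, e, f, g, h, i], the degrees are [5, 7, 5, 5, 6, 5, 6, 4, 7], giving D = diag(5, 7, 5, 5, 6, 5, 6, 4, 7) and L = D - A. Since every row of L sums to 0, the all-ones vector is in the kernel and 0 is an eigenvalue. The single zero eigenvalue shows the graph is connected. By the matrix-tree theorem the graph has (1/9) * product of the nonzero eigenvalues = 184139 spanning trees.

[0, 3.3584, 4.5318, 5.1754, 5.8611, 6.7381, 7.7205, 8.2236, 8.3912]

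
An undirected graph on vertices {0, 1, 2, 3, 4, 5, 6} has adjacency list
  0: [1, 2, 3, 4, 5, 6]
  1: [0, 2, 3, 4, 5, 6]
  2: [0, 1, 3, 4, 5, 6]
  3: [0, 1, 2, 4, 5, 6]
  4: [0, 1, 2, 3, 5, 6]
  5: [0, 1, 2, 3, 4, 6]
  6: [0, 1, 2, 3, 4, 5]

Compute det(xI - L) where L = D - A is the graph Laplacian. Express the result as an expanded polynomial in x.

Each diagonal entry of L is the vertex degree and each off-diagonal entry is -1 where an edge is present, 0 otherwise; in the order [0, 1, 2, 3, 4, 5, 6] the diagonal is [6, 6, 6, 6, 6, 6, 6]. L has integer entries, so p(x) = det(xI - L) has integer coefficients. Expanding the determinant yields x^7 - 42x^6 + 735x^5 - 6860x^4 + 36015x^3 - 100842x^2 + 117649x. The constant term is 0 because L is singular (the all-ones vector lies in its kernel). By the matrix-tree theorem the graph has (1/7) * product of the nonzero eigenvalues = 16807 spanning trees.

x^7 - 42x^6 + 735x^5 - 6860x^4 + 36015x^3 - 100842x^2 + 117649x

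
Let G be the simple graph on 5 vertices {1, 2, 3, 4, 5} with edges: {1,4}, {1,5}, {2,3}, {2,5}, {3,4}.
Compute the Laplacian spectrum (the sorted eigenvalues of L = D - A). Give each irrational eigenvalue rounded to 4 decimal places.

[0, 1.3820, 1.3820, 3.6180, 3.6180]

With the vertex order [1, 2, 3, 4, 5], the degrees are [2, 2, 2, 2, 2], giving D = diag(2, 2, 2, 2, 2) and L = D - A. The multiplicity of 0 as a Laplacian eigenvalue equals the number of connected components. The single zero eigenvalue shows the graph is connected. The largest eigenvalue, 3.6180, is at most the vertex count 5.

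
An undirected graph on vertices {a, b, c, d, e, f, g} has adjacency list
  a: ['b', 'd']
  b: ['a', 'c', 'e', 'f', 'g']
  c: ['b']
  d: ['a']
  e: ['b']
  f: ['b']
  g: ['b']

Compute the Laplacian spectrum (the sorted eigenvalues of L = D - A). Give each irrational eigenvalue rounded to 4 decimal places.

[0, 0.4659, 1, 1, 1, 2.4827, 6.0514]

With the vertex order [a, b, c, d, e, f, g], the degrees are [2, 5, 1, 1, 1, 1, 1], giving D = diag(2, 5, 1, 1, 1, 1, 1) and L = D - A. Diagonalising L (or applying a numerical eigensolver to the 7x7 matrix) gives the spectrum above. The single zero eigenvalue shows the graph is connected.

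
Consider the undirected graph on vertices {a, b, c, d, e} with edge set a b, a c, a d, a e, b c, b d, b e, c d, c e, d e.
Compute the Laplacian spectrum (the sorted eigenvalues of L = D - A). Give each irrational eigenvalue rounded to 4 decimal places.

Reading degrees in the order [a, b, c, d, e] gives [4, 4, 4, 4, 4]; set D = diag(4, 4, 4, 4, 4) and form L = D - A. The multiplicity of 0 as a Laplacian eigenvalue equals the number of connected components.

[0, 5, 5, 5, 5]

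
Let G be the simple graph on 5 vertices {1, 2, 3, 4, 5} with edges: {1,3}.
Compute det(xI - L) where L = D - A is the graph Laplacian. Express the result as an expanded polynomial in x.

x^5 - 2x^4

Each diagonal entry of L is the vertex degree and each off-diagonal entry is -1 where an edge is present, 0 otherwise; in the order [1, 2, 3, 4, 5] the diagonal is [1, 0, 1, 0, 0]. The eigenvalues of L are [0, 0, 0, 0, 2]; the characteristic polynomial is the product of (x - lambda_i), which multiplies out to x^5 - 2x^4. The constant term is 0 because L is singular (the all-ones vector lies in its kernel). The eigenvalues sum to 2, which equals trace(L) = 2|E|.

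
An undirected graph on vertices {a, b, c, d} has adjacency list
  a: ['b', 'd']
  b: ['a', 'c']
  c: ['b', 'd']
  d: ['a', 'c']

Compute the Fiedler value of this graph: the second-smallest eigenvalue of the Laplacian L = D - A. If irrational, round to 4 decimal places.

Reading degrees in the order [a, b, c, d] gives [2, 2, 2, 2]; set D = diag(2, 2, 2, 2) and form L = D - A. The sorted Laplacian eigenvalues are [0, 2, 2, 4]; the algebraic connectivity is the second entry, 2. The largest eigenvalue, 4, is at most the vertex count 4.

2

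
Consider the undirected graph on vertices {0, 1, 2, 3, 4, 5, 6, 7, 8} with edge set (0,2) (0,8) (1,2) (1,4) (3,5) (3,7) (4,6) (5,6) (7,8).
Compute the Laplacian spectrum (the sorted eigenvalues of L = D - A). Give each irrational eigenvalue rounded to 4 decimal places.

Each diagonal entry of L is the vertex degree and each off-diagonal entry is -1 where an edge is present, 0 otherwise; in the order [0, 1, 2, 3, 4, 5, 6, 7, 8] the diagonal is [2, 2, 2, 2, 2, 2, 2, 2, 2]. The multiplicity of 0 as a Laplacian eigenvalue equals the number of connected components. There is one zero in the spectrum, matching the 1 component.

[0, 0.4679, 0.4679, 1.6527, 1.6527, 3, 3, 3.8794, 3.8794]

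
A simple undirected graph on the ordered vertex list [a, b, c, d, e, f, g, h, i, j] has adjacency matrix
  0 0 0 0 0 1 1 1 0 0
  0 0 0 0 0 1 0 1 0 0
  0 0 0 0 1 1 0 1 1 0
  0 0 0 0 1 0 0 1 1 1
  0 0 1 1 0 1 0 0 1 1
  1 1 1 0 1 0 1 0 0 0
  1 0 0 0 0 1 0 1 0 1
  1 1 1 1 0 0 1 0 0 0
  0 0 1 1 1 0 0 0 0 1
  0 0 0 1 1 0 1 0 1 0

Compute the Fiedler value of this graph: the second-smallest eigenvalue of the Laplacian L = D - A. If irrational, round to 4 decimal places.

1.4081

Reading degrees in the order [a, b, c, d, e, f, g, h, i, j] gives [3, 2, 4, 4, 5, 5, 4, 5, 4, 4]; set D = diag(3, 2, 4, 4, 5, 5, 4, 5, 4, 4) and form L = D - A. The sorted Laplacian eigenvalues are [0, 1.4081, 2.1683, 3.2906, 4.0789, 4.5339, 5, 5.6741, 6.5755, 7.2707]; the algebraic connectivity is the second entry, 1.4081. By the matrix-tree theorem the graph has (1/10) * product of the nonzero eigenvalues = 25201 spanning trees. There is one zero in the spectrum, matching the 1 component.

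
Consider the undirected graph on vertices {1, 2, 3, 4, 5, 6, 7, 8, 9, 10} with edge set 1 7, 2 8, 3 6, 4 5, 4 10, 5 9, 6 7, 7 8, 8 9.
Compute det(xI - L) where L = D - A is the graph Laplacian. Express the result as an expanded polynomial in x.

x^10 - 18x^9 + 134x^8 - 536x^7 + 1253x^6 - 1746x^5 + 1421x^4 - 636x^3 + 137x^2 - 10x

With the vertex order [1, 2, 3, 4, 5, 6, 7, 8, 9, 10], the degrees are [1, 1, 1, 2, 2, 2, 3, 3, 2, 1], giving D = diag(1, 1, 1, 2, 2, 2, 3, 3, 2, 1) and L = D - A. L has integer entries, so p(x) = det(xI - L) has integer coefficients. Expanding the determinant yields x^10 - 18x^9 + 134x^8 - 536x^7 + 1253x^6 - 1746x^5 + 1421x^4 - 636x^3 + 137x^2 - 10x. The constant term is 0 because L is singular (the all-ones vector lies in its kernel). The largest eigenvalue, 4.6978, is at most the vertex count 10.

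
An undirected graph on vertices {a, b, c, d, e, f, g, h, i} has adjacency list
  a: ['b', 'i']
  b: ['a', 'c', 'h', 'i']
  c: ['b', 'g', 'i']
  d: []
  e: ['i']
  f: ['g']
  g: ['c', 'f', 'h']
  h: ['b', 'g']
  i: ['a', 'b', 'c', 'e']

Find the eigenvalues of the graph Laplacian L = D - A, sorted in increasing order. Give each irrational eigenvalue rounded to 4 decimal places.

Reading degrees in the order [a, b, c, d, e, f, g, h, i] gives [2, 4, 3, 0, 1, 1, 3, 2, 4]; set D = diag(2, 4, 3, 0, 1, 1, 3, 2, 4) and form L = D - A. L is symmetric positive semidefinite, so every eigenvalue is real and nonnegative. The 2 zero eigenvalues correspond to the 2 connected components. The eigenvalues sum to 20, which equals trace(L) = 2|E|.

[0, 0, 0.5168, 1.0415, 1.6778, 2.4686, 3.7324, 5.1790, 5.3839]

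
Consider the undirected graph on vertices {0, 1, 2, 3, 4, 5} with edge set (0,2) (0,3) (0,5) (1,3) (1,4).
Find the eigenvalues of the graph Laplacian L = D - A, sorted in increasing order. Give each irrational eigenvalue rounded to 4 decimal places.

[0, 0.3249, 1, 1.4608, 3, 4.2143]

Each diagonal entry of L is the vertex degree and each off-diagonal entry is -1 where an edge is present, 0 otherwise; in the order [0, 1, 2, 3, 4, 5] the diagonal is [3, 2, 1, 2, 1, 1]. Diagonalising L (or applying a numerical eigensolver to the 6x6 matrix) gives the spectrum above. The single zero eigenvalue shows the graph is connected.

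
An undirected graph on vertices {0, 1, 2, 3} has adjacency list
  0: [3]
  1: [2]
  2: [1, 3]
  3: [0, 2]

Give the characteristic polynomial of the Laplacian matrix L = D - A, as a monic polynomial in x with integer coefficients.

x^4 - 6x^3 + 10x^2 - 4x

With the vertex order [0, 1, 2, 3], the degrees are [1, 1, 2, 2], giving D = diag(1, 1, 2, 2) and L = D - A. Computing det(xI - L) by cofactor expansion (or equivalently via sum-over-permutations) gives x^4 - 6x^3 + 10x^2 - 4x. Since p(0) = det(-L) = 0, x divides p(x). By the matrix-tree theorem the graph has (1/4) * product of the nonzero eigenvalues = 1 spanning tree.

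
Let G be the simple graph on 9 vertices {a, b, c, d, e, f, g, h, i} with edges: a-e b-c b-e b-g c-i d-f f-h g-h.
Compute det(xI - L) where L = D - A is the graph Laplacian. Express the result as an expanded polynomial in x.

Each diagonal entry of L is the vertex degree and each off-diagonal entry is -1 where an edge is present, 0 otherwise; in the order [a, b, c, d, e, f, g, h, i] the diagonal is [1, 3, 2, 1, 2, 2, 2, 2, 1]. Computing det(xI - L) by cofactor expansion (or equivalently via sum-over-permutations) gives x^9 - 16x^8 + 104x^7 - 354x^6 + 677x^5 - 724x^4 + 406x^3 - 104x^2 + 9x. The constant term is 0 because L is singular (the all-ones vector lies in its kernel). The eigenvalues sum to 16, which equals trace(L) = 2|E|. By the matrix-tree theorem the graph has (1/9) * product of the nonzero eigenvalues = 1 spanning tree.

x^9 - 16x^8 + 104x^7 - 354x^6 + 677x^5 - 724x^4 + 406x^3 - 104x^2 + 9x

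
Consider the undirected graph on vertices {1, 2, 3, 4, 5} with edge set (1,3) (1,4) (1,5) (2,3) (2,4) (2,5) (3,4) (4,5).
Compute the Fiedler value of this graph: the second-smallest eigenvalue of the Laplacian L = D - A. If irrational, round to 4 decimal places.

Reading degrees in the order [1, 2, 3, 4, 5] gives [3, 3, 3, 4, 3]; set D = diag(3, 3, 3, 4, 3) and form L = D - A. The smallest Laplacian eigenvalue is always 0. The next one, lambda_2 = 3, measures how hard the graph is to disconnect: larger values mean better connectivity.

3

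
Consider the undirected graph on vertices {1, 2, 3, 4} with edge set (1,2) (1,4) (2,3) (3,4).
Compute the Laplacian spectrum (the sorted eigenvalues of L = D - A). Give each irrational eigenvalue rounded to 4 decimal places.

[0, 2, 2, 4]

Each diagonal entry of L is the vertex degree and each off-diagonal entry is -1 where an edge is present, 0 otherwise; in the order [1, 2, 3, 4] the diagonal is [2, 2, 2, 2]. Since every row of L sums to 0, the all-ones vector is in the kernel and 0 is an eigenvalue. The single zero eigenvalue shows the graph is connected.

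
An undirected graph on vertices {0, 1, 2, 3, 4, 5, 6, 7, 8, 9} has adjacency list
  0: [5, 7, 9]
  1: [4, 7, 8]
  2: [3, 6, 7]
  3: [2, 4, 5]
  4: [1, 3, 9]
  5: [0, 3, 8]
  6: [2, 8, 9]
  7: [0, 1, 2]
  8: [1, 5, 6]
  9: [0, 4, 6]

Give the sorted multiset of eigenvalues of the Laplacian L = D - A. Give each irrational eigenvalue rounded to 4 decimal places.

[0, 2, 2, 2, 2, 2, 5, 5, 5, 5]

With the vertex order [0, 1, 2, 3, 4, 5, 6, 7, 8, 9], the degrees are [3, 3, 3, 3, 3, 3, 3, 3, 3, 3], giving D = diag(3, 3, 3, 3, 3, 3, 3, 3, 3, 3) and L = D - A. The multiplicity of 0 as a Laplacian eigenvalue equals the number of connected components. The single zero eigenvalue shows the graph is connected. The eigenvalues sum to 30, which equals trace(L) = 2|E|. There is one zero in the spectrum, matching the 1 component.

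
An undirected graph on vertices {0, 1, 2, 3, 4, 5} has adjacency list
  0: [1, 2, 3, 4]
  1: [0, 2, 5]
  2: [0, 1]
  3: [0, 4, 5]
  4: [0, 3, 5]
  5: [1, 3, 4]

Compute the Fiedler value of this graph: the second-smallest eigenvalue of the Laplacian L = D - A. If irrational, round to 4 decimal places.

Reading degrees in the order [0, 1, 2, 3, 4, 5] gives [4, 3, 2, 3, 3, 3]; set D = diag(4, 3, 2, 3, 3, 3) and form L = D - A. The sorted Laplacian eigenvalues are [0, 1.4384, 3, 4, 4, 5.5616]; the algebraic connectivity is the second entry, 1.4384. By the matrix-tree theorem the graph has (1/6) * product of the nonzero eigenvalues = 64 spanning trees.

1.4384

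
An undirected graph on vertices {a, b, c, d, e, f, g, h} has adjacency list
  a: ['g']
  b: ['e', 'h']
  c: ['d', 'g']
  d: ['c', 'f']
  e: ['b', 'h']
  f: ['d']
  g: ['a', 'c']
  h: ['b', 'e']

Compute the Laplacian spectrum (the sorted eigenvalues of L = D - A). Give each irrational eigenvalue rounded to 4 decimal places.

[0, 0, 0.3820, 1.3820, 2.6180, 3, 3, 3.6180]

Each diagonal entry of L is the vertex degree and each off-diagonal entry is -1 where an edge is present, 0 otherwise; in the order [a, b, c, d, e, f, g, h] the diagonal is [1, 2, 2, 2, 2, 1, 2, 2]. Diagonalising L (or applying a numerical eigensolver to the 8x8 matrix) gives the spectrum above. The 2 zero eigenvalues correspond to the 2 connected components.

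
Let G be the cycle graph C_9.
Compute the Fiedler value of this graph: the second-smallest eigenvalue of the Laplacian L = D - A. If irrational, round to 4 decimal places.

0.4679

The graph has 9 vertices and degree multiset [2, 2, 2, 2, 2, 2, 2, 2, 2]; D is the diagonal matrix of degrees and L = D - A. The sorted Laplacian eigenvalues are [0, 0.4679, 0.4679, 1.6527, 1.6527, 3, 3, 3.8794, 3.8794]; the algebraic connectivity is the second entry, 0.4679. By the matrix-tree theorem the graph has (1/9) * product of the nonzero eigenvalues = 9 spanning trees. The eigenvalues sum to 18, which equals trace(L) = 2|E|.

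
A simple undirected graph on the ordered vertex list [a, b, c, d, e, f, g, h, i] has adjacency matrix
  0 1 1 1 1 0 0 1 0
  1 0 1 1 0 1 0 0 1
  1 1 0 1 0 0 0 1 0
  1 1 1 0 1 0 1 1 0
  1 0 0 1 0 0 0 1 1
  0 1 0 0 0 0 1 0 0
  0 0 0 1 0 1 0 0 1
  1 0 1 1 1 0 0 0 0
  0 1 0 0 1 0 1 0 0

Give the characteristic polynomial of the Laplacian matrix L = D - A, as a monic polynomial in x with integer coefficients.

With the vertex order [a, b, c, d, e, f, g, h, i], the degrees are [5, 5, 4, 6, 4, 2, 3, 4, 3], giving D = diag(5, 5, 4, 6, 4, 2, 3, 4, 3) and L = D - A. L has integer entries, so p(x) = det(xI - L) has integer coefficients. Expanding the determinant yields x^9 - 36x^8 + 552x^7 - 4696x^6 + 24163x^5 - 76682x^4 + 145776x^3 - 150654x^2 + 64125x. The constant term is 0 because L is singular (the all-ones vector lies in its kernel). The largest eigenvalue, 7.4510, is at most the vertex count 9. By the matrix-tree theorem the graph has (1/9) * product of the nonzero eigenvalues = 7125 spanning trees.

x^9 - 36x^8 + 552x^7 - 4696x^6 + 24163x^5 - 76682x^4 + 145776x^3 - 150654x^2 + 64125x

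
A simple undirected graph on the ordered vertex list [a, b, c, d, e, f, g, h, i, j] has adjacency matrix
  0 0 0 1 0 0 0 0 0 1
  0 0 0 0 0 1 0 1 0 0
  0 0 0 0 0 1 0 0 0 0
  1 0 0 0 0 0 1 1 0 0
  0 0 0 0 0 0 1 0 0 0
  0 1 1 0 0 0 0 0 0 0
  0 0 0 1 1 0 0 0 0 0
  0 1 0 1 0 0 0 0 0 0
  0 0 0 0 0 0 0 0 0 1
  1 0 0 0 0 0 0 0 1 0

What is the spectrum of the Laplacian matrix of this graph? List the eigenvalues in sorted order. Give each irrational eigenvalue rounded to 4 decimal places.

With the vertex order [a, b, c, d, e, f, g, h, i, j], the degrees are [2, 2, 1, 3, 1, 2, 2, 2, 1, 2], giving D = diag(2, 2, 1, 3, 1, 2, 2, 2, 1, 2) and L = D - A. The multiplicity of 0 as a Laplacian eigenvalue equals the number of connected components. The eigenvalues sum to 18, which equals trace(L) = 2|E|. There is one zero in the spectrum, matching the 1 component.

[0, 0.1479, 0.2814, 0.7873, 1.2931, 2, 2.4631, 3.0926, 3.4687, 4.4659]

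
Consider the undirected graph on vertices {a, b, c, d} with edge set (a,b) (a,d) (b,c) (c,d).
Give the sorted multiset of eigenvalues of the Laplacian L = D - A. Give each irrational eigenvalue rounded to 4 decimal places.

[0, 2, 2, 4]

Each diagonal entry of L is the vertex degree and each off-diagonal entry is -1 where an edge is present, 0 otherwise; in the order [a, b, c, d] the diagonal is [2, 2, 2, 2]. L is symmetric positive semidefinite, so every eigenvalue is real and nonnegative. The eigenvalues sum to 8, which equals trace(L) = 2|E|.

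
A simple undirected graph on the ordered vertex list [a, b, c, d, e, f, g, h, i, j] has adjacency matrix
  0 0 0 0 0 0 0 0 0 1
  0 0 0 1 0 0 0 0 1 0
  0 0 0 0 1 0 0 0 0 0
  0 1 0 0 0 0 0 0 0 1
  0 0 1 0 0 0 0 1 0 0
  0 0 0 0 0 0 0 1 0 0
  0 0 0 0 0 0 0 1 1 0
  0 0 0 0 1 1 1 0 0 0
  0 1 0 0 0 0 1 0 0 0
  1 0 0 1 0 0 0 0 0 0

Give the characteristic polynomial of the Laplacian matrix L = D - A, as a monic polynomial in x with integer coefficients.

x^10 - 18x^9 + 135x^8 - 548x^7 + 1309x^6 - 1874x^5 + 1569x^4 - 716x^3 + 153x^2 - 10x

Reading degrees in the order [a, b, c, d, e, f, g, h, i, j] gives [1, 2, 1, 2, 2, 1, 2, 3, 2, 2]; set D = diag(1, 2, 1, 2, 2, 1, 2, 3, 2, 2) and form L = D - A. Computing det(xI - L) by cofactor expansion (or equivalently via sum-over-permutations) gives x^10 - 18x^9 + 135x^8 - 548x^7 + 1309x^6 - 1874x^5 + 1569x^4 - 716x^3 + 153x^2 - 10x. The coefficient of x^9 equals -trace(L) = -18, matching the sum of degrees. There is one zero in the spectrum, matching the 1 component. The eigenvalues sum to 18, which equals trace(L) = 2|E|.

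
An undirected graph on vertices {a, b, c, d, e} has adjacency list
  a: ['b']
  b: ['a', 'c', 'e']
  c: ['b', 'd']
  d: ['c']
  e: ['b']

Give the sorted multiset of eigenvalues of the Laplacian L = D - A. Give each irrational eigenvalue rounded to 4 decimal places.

Each diagonal entry of L is the vertex degree and each off-diagonal entry is -1 where an edge is present, 0 otherwise; in the order [a, b, c, d, e] the diagonal is [1, 3, 2, 1, 1]. Diagonalising L (or applying a numerical eigensolver to the 5x5 matrix) gives the spectrum above. The single zero eigenvalue shows the graph is connected.

[0, 0.5188, 1, 2.3111, 4.1701]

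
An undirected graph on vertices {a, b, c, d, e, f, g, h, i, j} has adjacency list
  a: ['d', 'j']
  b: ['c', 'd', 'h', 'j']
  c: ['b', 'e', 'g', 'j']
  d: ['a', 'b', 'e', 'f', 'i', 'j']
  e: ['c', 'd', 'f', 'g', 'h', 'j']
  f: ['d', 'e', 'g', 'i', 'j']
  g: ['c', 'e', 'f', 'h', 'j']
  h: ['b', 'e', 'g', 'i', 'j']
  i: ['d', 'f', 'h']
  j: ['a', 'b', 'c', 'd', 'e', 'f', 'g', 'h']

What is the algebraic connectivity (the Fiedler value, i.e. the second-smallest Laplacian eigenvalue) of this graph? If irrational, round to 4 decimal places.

1.8605

With the vertex order [a, b, c, d, e, f, g, h, i, j], the degrees are [2, 4, 4, 6, 6, 5, 5, 5, 3, 8], giving D = diag(2, 4, 4, 6, 6, 5, 5, 5, 3, 8) and L = D - A. The sorted Laplacian eigenvalues are [0, 1.8605, 2.5162, 3.7426, 4.7034, 4.8329, 6.2533, 7.0266, 7.9636, 9.1009]; the algebraic connectivity is the second entry, 1.8605.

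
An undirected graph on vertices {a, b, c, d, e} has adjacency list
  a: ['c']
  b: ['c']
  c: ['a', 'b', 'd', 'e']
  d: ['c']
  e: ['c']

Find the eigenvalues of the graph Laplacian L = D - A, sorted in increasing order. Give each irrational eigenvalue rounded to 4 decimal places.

Reading degrees in the order [a, b, c, d, e] gives [1, 1, 4, 1, 1]; set D = diag(1, 1, 4, 1, 1) and form L = D - A. L is symmetric positive semidefinite, so every eigenvalue is real and nonnegative. The single zero eigenvalue shows the graph is connected. There is one zero in the spectrum, matching the 1 component. The largest eigenvalue, 5, is at most the vertex count 5.

[0, 1, 1, 1, 5]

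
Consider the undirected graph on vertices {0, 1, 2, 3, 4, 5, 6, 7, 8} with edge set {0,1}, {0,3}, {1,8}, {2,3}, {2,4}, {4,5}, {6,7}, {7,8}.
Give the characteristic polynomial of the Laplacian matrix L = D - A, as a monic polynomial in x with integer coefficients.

x^9 - 16x^8 + 105x^7 - 364x^6 + 715x^5 - 792x^4 + 462x^3 - 120x^2 + 9x

Reading degrees in the order [0, 1, 2, 3, 4, 5, 6, 7, 8] gives [2, 2, 2, 2, 2, 1, 1, 2, 2]; set D = diag(2, 2, 2, 2, 2, 1, 1, 2, 2) and form L = D - A. Computing det(xI - L) by cofactor expansion (or equivalently via sum-over-permutations) gives x^9 - 16x^8 + 105x^7 - 364x^6 + 715x^5 - 792x^4 + 462x^3 - 120x^2 + 9x. Since p(0) = det(-L) = 0, x divides p(x).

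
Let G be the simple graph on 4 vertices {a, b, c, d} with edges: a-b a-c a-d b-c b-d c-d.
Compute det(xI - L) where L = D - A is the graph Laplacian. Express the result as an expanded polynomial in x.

x^4 - 12x^3 + 48x^2 - 64x

Reading degrees in the order [a, b, c, d] gives [3, 3, 3, 3]; set D = diag(3, 3, 3, 3) and form L = D - A. The eigenvalues of L are [0, 4, 4, 4]; the characteristic polynomial is the product of (x - lambda_i), which multiplies out to x^4 - 12x^3 + 48x^2 - 64x. Since p(0) = det(-L) = 0, x divides p(x). The eigenvalues sum to 12, which equals trace(L) = 2|E|. By the matrix-tree theorem the graph has (1/4) * product of the nonzero eigenvalues = 16 spanning trees.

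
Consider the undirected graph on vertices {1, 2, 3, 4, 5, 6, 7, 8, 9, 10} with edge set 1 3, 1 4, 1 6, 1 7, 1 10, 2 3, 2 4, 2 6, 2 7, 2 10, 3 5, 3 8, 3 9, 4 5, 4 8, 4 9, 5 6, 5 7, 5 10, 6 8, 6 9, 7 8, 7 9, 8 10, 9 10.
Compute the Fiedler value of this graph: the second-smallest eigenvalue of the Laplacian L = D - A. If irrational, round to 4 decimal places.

5

Reading degrees in the order [1, 2, 3, 4, 5, 6, 7, 8, 9, 10] gives [5, 5, 5, 5, 5, 5, 5, 5, 5, 5]; set D = diag(5, 5, 5, 5, 5, 5, 5, 5, 5, 5) and form L = D - A. Computing the eigenvalues of L and sorting gives [0, 5, 5, 5, 5, 5, 5, 5, 5, 10]. The Fiedler value lambda_2 = 5 is strictly positive, so the graph is connected. There is one zero in the spectrum, matching the 1 component. By the matrix-tree theorem the graph has (1/10) * product of the nonzero eigenvalues = 390625 spanning trees.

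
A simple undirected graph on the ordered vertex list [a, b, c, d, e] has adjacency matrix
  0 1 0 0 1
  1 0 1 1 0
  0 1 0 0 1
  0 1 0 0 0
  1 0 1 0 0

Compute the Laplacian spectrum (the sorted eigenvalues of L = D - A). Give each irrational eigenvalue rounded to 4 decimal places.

[0, 0.8299, 2, 2.6889, 4.4812]

With the vertex order [a, b, c, d, e], the degrees are [2, 3, 2, 1, 2], giving D = diag(2, 3, 2, 1, 2) and L = D - A. L is symmetric positive semidefinite, so every eigenvalue is real and nonnegative.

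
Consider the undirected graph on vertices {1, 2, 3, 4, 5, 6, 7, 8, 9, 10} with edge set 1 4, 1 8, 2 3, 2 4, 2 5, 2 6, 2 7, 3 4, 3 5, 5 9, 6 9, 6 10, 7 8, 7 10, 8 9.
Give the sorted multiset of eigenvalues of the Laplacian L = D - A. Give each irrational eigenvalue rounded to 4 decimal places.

Each diagonal entry of L is the vertex degree and each off-diagonal entry is -1 where an edge is present, 0 otherwise; in the order [1, 2, 3, 4, 5, 6, 7, 8, 9, 10] the diagonal is [2, 5, 3, 3, 3, 3, 3, 3, 3, 2]. Diagonalising L (or applying a numerical eigensolver to the 10x10 matrix) gives the spectrum above. By the matrix-tree theorem the graph has (1/10) * product of the nonzero eigenvalues = 1260 spanning trees. The eigenvalues sum to 30, which equals trace(L) = 2|E|.

[0, 1.0243, 1.3445, 1.8737, 2.5659, 3.4155, 4, 4.2752, 5.0544, 6.4466]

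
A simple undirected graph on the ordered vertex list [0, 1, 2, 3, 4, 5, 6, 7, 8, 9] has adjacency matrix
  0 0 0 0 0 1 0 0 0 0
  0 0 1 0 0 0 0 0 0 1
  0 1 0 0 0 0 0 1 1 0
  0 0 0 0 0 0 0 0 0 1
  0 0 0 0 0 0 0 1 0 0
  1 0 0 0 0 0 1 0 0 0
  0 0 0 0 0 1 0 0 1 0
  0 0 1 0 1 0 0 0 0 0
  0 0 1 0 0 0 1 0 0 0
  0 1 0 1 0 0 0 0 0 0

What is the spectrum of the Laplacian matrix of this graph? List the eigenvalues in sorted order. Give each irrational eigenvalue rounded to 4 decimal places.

[0, 0.1479, 0.2814, 0.7873, 1.2931, 2, 2.4631, 3.0926, 3.4687, 4.4659]

Reading degrees in the order [0, 1, 2, 3, 4, 5, 6, 7, 8, 9] gives [1, 2, 3, 1, 1, 2, 2, 2, 2, 2]; set D = diag(1, 2, 3, 1, 1, 2, 2, 2, 2, 2) and form L = D - A. Diagonalising L (or applying a numerical eigensolver to the 10x10 matrix) gives the spectrum above.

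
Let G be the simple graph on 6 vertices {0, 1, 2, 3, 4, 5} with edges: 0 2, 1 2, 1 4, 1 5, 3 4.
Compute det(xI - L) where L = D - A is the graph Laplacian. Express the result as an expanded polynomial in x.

Each diagonal entry of L is the vertex degree and each off-diagonal entry is -1 where an edge is present, 0 otherwise; in the order [0, 1, 2, 3, 4, 5] the diagonal is [1, 3, 2, 1, 2, 1]. L has integer entries, so p(x) = det(xI - L) has integer coefficients. Expanding the determinant yields x^6 - 10x^5 + 35x^4 - 52x^3 + 31x^2 - 6x. The coefficient of x^5 equals -trace(L) = -10, matching the sum of degrees. By the matrix-tree theorem the graph has (1/6) * product of the nonzero eigenvalues = 1 spanning tree. The largest eigenvalue, 4.3028, is at most the vertex count 6.

x^6 - 10x^5 + 35x^4 - 52x^3 + 31x^2 - 6x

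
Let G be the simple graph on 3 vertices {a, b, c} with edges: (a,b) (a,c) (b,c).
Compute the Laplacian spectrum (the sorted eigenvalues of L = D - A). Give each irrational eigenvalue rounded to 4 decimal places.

[0, 3, 3]

Each diagonal entry of L is the vertex degree and each off-diagonal entry is -1 where an edge is present, 0 otherwise; in the order [a, b, c] the diagonal is [2, 2, 2]. Since every row of L sums to 0, the all-ones vector is in the kernel and 0 is an eigenvalue. The single zero eigenvalue shows the graph is connected. There is one zero in the spectrum, matching the 1 component.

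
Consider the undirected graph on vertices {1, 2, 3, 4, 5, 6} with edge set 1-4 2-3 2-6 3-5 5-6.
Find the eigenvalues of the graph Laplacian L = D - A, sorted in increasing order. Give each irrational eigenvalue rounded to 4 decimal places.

With the vertex order [1, 2, 3, 4, 5, 6], the degrees are [1, 2, 2, 1, 2, 2], giving D = diag(1, 2, 2, 1, 2, 2) and L = D - A. The multiplicity of 0 as a Laplacian eigenvalue equals the number of connected components. The 2 zero eigenvalues correspond to the 2 connected components. The eigenvalues sum to 10, which equals trace(L) = 2|E|. The largest eigenvalue, 4, is at most the vertex count 6.

[0, 0, 2, 2, 2, 4]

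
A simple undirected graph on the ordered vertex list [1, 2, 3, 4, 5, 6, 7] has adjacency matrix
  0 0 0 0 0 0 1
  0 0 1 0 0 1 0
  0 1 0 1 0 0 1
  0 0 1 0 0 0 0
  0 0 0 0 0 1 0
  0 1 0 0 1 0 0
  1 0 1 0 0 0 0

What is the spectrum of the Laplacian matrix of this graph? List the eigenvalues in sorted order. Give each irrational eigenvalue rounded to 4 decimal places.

Each diagonal entry of L is the vertex degree and each off-diagonal entry is -1 where an edge is present, 0 otherwise; in the order [1, 2, 3, 4, 5, 6, 7] the diagonal is [1, 2, 3, 1, 1, 2, 2]. L is symmetric positive semidefinite, so every eigenvalue is real and nonnegative. The single zero eigenvalue shows the graph is connected. By the matrix-tree theorem the graph has (1/7) * product of the nonzero eigenvalues = 1 spanning tree.

[0, 0.2603, 0.6262, 1.4055, 2.2742, 3.0996, 4.3342]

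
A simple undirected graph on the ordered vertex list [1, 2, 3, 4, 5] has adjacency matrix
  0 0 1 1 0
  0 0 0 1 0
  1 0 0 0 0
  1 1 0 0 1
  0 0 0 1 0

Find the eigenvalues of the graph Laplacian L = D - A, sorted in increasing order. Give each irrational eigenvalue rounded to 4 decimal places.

[0, 0.5188, 1, 2.3111, 4.1701]

Each diagonal entry of L is the vertex degree and each off-diagonal entry is -1 where an edge is present, 0 otherwise; in the order [1, 2, 3, 4, 5] the diagonal is [2, 1, 1, 3, 1]. Diagonalising L (or applying a numerical eigensolver to the 5x5 matrix) gives the spectrum above. The single zero eigenvalue shows the graph is connected. The largest eigenvalue, 4.1701, is at most the vertex count 5.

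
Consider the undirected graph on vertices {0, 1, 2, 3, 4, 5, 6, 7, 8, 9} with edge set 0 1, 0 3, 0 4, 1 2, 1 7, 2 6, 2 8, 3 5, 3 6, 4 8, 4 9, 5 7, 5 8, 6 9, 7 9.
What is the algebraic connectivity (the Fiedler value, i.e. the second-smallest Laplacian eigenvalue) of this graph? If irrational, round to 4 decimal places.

With the vertex order [0, 1, 2, 3, 4, 5, 6, 7, 8, 9], the degrees are [3, 3, 3, 3, 3, 3, 3, 3, 3, 3], giving D = diag(3, 3, 3, 3, 3, 3, 3, 3, 3, 3) and L = D - A. The sorted Laplacian eigenvalues are [0, 2, 2, 2, 2, 2, 5, 5, 5, 5]; the algebraic connectivity is the second entry, 2. By the matrix-tree theorem the graph has (1/10) * product of the nonzero eigenvalues = 2000 spanning trees.

2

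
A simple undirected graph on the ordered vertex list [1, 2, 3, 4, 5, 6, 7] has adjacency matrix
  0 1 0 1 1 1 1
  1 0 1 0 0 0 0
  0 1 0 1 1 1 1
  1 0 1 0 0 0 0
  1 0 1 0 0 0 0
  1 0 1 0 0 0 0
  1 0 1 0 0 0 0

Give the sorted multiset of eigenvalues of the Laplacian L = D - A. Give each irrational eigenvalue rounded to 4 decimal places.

[0, 2, 2, 2, 2, 5, 7]

With the vertex order [1, 2, 3, 4, 5, 6, 7], the degrees are [5, 2, 5, 2, 2, 2, 2], giving D = diag(5, 2, 5, 2, 2, 2, 2) and L = D - A. Since every row of L sums to 0, the all-ones vector is in the kernel and 0 is an eigenvalue. The single zero eigenvalue shows the graph is connected.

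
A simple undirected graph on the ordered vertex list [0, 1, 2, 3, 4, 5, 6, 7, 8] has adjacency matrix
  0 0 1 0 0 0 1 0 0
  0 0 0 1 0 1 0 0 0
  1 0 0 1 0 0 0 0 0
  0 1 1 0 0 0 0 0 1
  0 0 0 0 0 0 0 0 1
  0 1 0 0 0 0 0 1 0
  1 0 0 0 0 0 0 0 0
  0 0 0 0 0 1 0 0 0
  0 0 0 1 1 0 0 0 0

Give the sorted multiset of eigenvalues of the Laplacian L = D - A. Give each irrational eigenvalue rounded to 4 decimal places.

[0, 0.1981, 0.3004, 1, 1.5550, 2.2391, 3, 3.2470, 4.4605]

Reading degrees in the order [0, 1, 2, 3, 4, 5, 6, 7, 8] gives [2, 2, 2, 3, 1, 2, 1, 1, 2]; set D = diag(2, 2, 2, 3, 1, 2, 1, 1, 2) and form L = D - A. L is symmetric positive semidefinite, so every eigenvalue is real and nonnegative. The single zero eigenvalue shows the graph is connected. The eigenvalues sum to 16, which equals trace(L) = 2|E|. There is one zero in the spectrum, matching the 1 component.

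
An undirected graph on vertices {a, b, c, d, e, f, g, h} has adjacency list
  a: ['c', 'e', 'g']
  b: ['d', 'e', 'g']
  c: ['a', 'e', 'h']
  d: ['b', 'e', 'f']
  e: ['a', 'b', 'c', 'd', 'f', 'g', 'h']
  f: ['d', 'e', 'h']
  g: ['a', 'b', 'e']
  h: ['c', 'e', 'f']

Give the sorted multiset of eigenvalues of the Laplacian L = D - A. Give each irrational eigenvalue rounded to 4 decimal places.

With the vertex order [a, b, c, d, e, f, g, h], the degrees are [3, 3, 3, 3, 7, 3, 3, 3], giving D = diag(3, 3, 3, 3, 7, 3, 3, 3) and L = D - A. L is symmetric positive semidefinite, so every eigenvalue is real and nonnegative. The single zero eigenvalue shows the graph is connected. The eigenvalues sum to 28, which equals trace(L) = 2|E|.

[0, 1.7530, 1.7530, 3.4450, 3.4450, 4.8019, 4.8019, 8]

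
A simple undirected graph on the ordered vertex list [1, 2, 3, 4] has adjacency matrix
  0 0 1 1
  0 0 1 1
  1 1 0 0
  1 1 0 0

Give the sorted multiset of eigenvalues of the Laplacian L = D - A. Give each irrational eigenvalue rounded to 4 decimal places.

[0, 2, 2, 4]

Each diagonal entry of L is the vertex degree and each off-diagonal entry is -1 where an edge is present, 0 otherwise; in the order [1, 2, 3, 4] the diagonal is [2, 2, 2, 2]. Diagonalising L (or applying a numerical eigensolver to the 4x4 matrix) gives the spectrum above. There is one zero in the spectrum, matching the 1 component.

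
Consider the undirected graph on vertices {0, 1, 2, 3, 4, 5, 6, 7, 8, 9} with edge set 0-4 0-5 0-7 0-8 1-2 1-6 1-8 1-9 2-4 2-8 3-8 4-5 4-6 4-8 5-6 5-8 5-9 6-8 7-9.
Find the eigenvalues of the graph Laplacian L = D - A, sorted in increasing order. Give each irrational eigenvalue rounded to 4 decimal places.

With the vertex order [0, 1, 2, 3, 4, 5, 6, 7, 8, 9], the degrees are [4, 4, 3, 1, 5, 5, 4, 2, 7, 3], giving D = diag(4, 4, 3, 1, 5, 5, 4, 2, 7, 3) and L = D - A. L is symmetric positive semidefinite, so every eigenvalue is real and nonnegative. There is one zero in the spectrum, matching the 1 component.

[0, 0.9093, 1.4919, 2.6993, 3, 4.0364, 4.9003, 6.2958, 6.5723, 8.0946]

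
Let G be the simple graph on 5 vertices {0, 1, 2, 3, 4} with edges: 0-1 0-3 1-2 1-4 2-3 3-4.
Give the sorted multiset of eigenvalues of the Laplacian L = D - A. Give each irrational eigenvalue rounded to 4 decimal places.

With the vertex order [0, 1, 2, 3, 4], the degrees are [2, 3, 2, 3, 2], giving D = diag(2, 3, 2, 3, 2) and L = D - A. Since every row of L sums to 0, the all-ones vector is in the kernel and 0 is an eigenvalue. The largest eigenvalue, 5, is at most the vertex count 5. By the matrix-tree theorem the graph has (1/5) * product of the nonzero eigenvalues = 12 spanning trees.

[0, 2, 2, 3, 5]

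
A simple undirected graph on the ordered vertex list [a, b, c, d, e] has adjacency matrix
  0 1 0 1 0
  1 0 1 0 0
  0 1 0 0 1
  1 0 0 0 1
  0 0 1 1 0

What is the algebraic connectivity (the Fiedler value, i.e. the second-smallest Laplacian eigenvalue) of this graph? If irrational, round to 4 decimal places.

With the vertex order [a, b, c, d, e], the degrees are [2, 2, 2, 2, 2], giving D = diag(2, 2, 2, 2, 2) and L = D - A. The smallest Laplacian eigenvalue is always 0. The next one, lambda_2 = 1.3820, measures how hard the graph is to disconnect: larger values mean better connectivity. By the matrix-tree theorem the graph has (1/5) * product of the nonzero eigenvalues = 5 spanning trees.

1.3820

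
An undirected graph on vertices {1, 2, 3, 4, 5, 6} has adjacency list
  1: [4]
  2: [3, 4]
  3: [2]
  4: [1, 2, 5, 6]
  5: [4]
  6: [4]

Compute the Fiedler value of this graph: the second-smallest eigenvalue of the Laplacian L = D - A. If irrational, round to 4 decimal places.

0.4859

Each diagonal entry of L is the vertex degree and each off-diagonal entry is -1 where an edge is present, 0 otherwise; in the order [1, 2, 3, 4, 5, 6] the diagonal is [1, 2, 1, 4, 1, 1]. Computing the eigenvalues of L and sorting gives [0, 0.4859, 1, 1, 2.4280, 5.0861]. The Fiedler value lambda_2 = 0.4859 is strictly positive, so the graph is connected. By the matrix-tree theorem the graph has (1/6) * product of the nonzero eigenvalues = 1 spanning tree.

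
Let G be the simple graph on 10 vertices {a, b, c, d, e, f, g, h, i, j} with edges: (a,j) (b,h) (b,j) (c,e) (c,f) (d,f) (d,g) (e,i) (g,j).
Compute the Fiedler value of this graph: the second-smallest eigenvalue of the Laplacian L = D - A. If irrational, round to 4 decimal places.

Reading degrees in the order [a, b, c, d, e, f, g, h, i, j] gives [1, 2, 2, 2, 2, 2, 2, 1, 1, 3]; set D = diag(1, 2, 2, 2, 2, 2, 2, 1, 1, 3) and form L = D - A. The smallest Laplacian eigenvalue is always 0. The next one, lambda_2 = 0.1100, measures how hard the graph is to disconnect: larger values mean better connectivity.

0.1100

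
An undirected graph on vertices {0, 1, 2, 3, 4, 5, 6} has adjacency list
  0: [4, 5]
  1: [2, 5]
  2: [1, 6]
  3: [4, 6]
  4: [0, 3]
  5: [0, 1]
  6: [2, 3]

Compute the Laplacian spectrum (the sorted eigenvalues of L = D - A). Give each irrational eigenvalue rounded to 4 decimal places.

[0, 0.7530, 0.7530, 2.4450, 2.4450, 3.8019, 3.8019]

Reading degrees in the order [0, 1, 2, 3, 4, 5, 6] gives [2, 2, 2, 2, 2, 2, 2]; set D = diag(2, 2, 2, 2, 2, 2, 2) and form L = D - A. Since every row of L sums to 0, the all-ones vector is in the kernel and 0 is an eigenvalue. The single zero eigenvalue shows the graph is connected.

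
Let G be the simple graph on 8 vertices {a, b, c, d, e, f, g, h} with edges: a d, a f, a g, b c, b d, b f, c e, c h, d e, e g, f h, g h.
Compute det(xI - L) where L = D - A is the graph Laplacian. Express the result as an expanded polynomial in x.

With the vertex order [a, b, c, d, e, f, g, h], the degrees are [3, 3, 3, 3, 3, 3, 3, 3], giving D = diag(3, 3, 3, 3, 3, 3, 3, 3) and L = D - A. The eigenvalues of L are [0, 2, 2, 2, 4, 4, 4, 6]; the characteristic polynomial is the product of (x - lambda_i), which multiplies out to x^8 - 24x^7 + 240x^6 - 1296x^5 + 4080x^4 - 7488x^3 + 7424x^2 - 3072x. The constant term is 0 because L is singular (the all-ones vector lies in its kernel). There is one zero in the spectrum, matching the 1 component.

x^8 - 24x^7 + 240x^6 - 1296x^5 + 4080x^4 - 7488x^3 + 7424x^2 - 3072x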